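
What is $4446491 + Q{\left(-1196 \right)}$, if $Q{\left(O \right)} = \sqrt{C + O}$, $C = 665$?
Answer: $4446491 + 3 i \sqrt{59} \approx 4.4465 \cdot 10^{6} + 23.043 i$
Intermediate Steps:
$Q{\left(O \right)} = \sqrt{665 + O}$
$4446491 + Q{\left(-1196 \right)} = 4446491 + \sqrt{665 - 1196} = 4446491 + \sqrt{-531} = 4446491 + 3 i \sqrt{59}$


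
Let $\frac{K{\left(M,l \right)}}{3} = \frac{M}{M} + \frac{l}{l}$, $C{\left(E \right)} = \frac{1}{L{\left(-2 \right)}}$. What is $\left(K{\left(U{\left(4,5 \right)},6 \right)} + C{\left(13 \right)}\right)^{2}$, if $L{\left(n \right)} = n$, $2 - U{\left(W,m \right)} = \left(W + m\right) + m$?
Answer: $\frac{121}{4} \approx 30.25$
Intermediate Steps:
$U{\left(W,m \right)} = 2 - W - 2 m$ ($U{\left(W,m \right)} = 2 - \left(\left(W + m\right) + m\right) = 2 - \left(W + 2 m\right) = 2 - W - 2 m$)
$C{\left(E \right)} = - \frac{1}{2}$ ($C{\left(E \right)} = \frac{1}{-2} = - \frac{1}{2}$)
$K{\left(M,l \right)} = 6$ ($K{\left(M,l \right)} = 3 \left(\frac{M}{M} + \frac{l}{l}\right) = 3 \left(1 + 1\right) = 3 \cdot 2 = 6$)
$\left(K{\left(U{\left(4,5 \right)},6 \right)} + C{\left(13 \right)}\right)^{2} = \left(6 - \frac{1}{2}\right)^{2} = \left(\frac{11}{2}\right)^{2} = \frac{121}{4}$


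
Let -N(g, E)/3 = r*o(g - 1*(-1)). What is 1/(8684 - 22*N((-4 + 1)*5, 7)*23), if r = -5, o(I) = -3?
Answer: 1/31454 ≈ 3.1792e-5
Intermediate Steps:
N(g, E) = -45 (N(g, E) = -(-15)*(-3) = -3*15 = -45)
1/(8684 - 22*N((-4 + 1)*5, 7)*23) = 1/(8684 - 22*(-45)*23) = 1/(8684 + 990*23) = 1/(8684 + 22770) = 1/31454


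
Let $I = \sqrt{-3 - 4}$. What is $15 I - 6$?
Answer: $-6 + 15 i \sqrt{7} \approx -6.0 + 39.686 i$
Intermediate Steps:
$I = i \sqrt{7}$ ($I = \sqrt{-3 + \left(-4 + 0\right)} = \sqrt{-3 - 4} = \sqrt{-7} = i \sqrt{7} \approx 2.6458 i$)
$15 I - 6 = 15 i \sqrt{7} - 6 = -6 + 15 i \sqrt{7}$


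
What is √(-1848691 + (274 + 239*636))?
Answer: I*√1696413 ≈ 1302.5*I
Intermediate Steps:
√(-1848691 + (274 + 239*636)) = √(-1848691 + (274 + 152004)) = √(-1848691 + 152278) = √(-1696413) = I*√1696413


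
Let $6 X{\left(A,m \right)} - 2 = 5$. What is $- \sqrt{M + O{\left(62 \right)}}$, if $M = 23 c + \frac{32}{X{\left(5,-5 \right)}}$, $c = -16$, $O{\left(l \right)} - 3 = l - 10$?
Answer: $- \frac{i \sqrt{13993}}{7} \approx - 16.899 i$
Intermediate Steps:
$O{\left(l \right)} = -7 + l$ ($O{\left(l \right)} = 3 + \left(l - 10\right) = 3 + \left(-10 + l\right) = -7 + l$)
$X{\left(A,m \right)} = \frac{7}{6}$ ($X{\left(A,m \right)} = \frac{1}{3} + \frac{1}{6} \cdot 5 = \frac{1}{3} + \frac{5}{6} = \frac{7}{6}$)
$M = - \frac{2384}{7}$ ($M = 23 \left(-16\right) + \frac{32}{\frac{7}{6}} = -368 + 32 \cdot \frac{6}{7} = -368 + \frac{192}{7} = - \frac{2384}{7} \approx -340.57$)
$- \sqrt{M + O{\left(62 \right)}} = - \sqrt{- \frac{2384}{7} + \left(-7 + 62\right)} = - \sqrt{- \frac{2384}{7} + 55} = - \sqrt{- \frac{1999}{7}} = - \frac{i \sqrt{13993}}{7}$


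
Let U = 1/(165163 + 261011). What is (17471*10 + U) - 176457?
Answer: -744525977/426174 ≈ -1747.0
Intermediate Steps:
U = 1/426174 ≈ 2.3465e-6
(17471*10 + U) - 176457 = (17471*10 + 1/426174) - 176457 = (174710 + 1/426174) - 176457 = 74456859541/426174 - 176457 = -744525977/426174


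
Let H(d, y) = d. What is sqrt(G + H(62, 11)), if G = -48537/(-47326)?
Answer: sqrt(141161579174)/47326 ≈ 7.9389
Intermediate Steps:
G = 48537/47326 (G = -48537*(-1/47326) = 48537/47326 ≈ 1.0256)
sqrt(G + H(62, 11)) = sqrt(48537/47326 + 62) = sqrt(2982749/47326) = sqrt(141161579174)/47326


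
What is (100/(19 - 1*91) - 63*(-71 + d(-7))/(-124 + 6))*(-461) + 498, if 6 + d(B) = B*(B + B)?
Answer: -2140138/531 ≈ -4030.4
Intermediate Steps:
d(B) = -6 + 2*B**2 (d(B) = -6 + B*(B + B) = -6 + B*(2*B) = -6 + 2*B**2)
(100/(19 - 1*91) - 63*(-71 + d(-7))/(-124 + 6))*(-461) + 498 = (100/(19 - 1*91) - 63*(-71 + (-6 + 2*(-7)**2))/(-124 + 6))*(-461) + 498 = (100/(19 - 91) - 63/((-118/(-71 + (-6 + 2*49)))))*(-461) + 498 = (100/(-72) - 63/((-118/(-71 + (-6 + 98)))))*(-461) + 498 = (100*(-1/72) - 63/((-118/(-71 + 92))))*(-461) + 498 = (-25/18 - 63/((-118/21)))*(-461) + 498 = (-25/18 - 63/((-118*1/21)))*(-461) + 498 = (-25/18 - 63/(-118/21))*(-461) + 498 = (-25/18 - 63*(-21/118))*(-461) + 498 = (-25/18 + 1323/118)*(-461) + 498 = (5216/531)*(-461) + 498 = -2404576/531 + 498 = -2140138/531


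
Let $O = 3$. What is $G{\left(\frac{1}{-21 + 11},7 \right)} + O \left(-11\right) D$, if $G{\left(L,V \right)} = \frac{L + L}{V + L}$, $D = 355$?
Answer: $- \frac{808337}{69} \approx -11715.0$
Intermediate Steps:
$G{\left(L,V \right)} = \frac{2 L}{L + V}$
$G{\left(\frac{1}{-21 + 11},7 \right)} + O \left(-11\right) D = \frac{2}{\left(-21 + 11\right) \left(\frac{1}{-21 + 11} + 7\right)} + 3 \left(-11\right) 355 = \frac{2}{\left(-10\right) \left(\frac{1}{-10} + 7\right)} - 11715 = 2 \left(- \frac{1}{10}\right) \frac{1}{- \frac{1}{10} + 7} - 11715 = 2 \left(- \frac{1}{10}\right) \frac{1}{\frac{69}{10}} - 11715 = 2 \left(- \frac{1}{10}\right) \frac{10}{69} - 11715 = - \frac{2}{69} - 11715 = - \frac{808337}{69}$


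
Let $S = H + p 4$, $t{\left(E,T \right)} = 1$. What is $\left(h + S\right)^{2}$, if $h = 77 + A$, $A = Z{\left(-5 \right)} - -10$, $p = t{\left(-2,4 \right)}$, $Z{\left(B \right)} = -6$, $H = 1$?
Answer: $7396$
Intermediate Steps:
$p = 1$
$A = 4$ ($A = -6 - -10 = -6 + 10 = 4$)
$h = 81$ ($h = 77 + 4 = 81$)
$S = 5$ ($S = 1 + 1 \cdot 4 = 1 + 4 = 5$)
$\left(h + S\right)^{2} = \left(81 + 5\right)^{2} = 86^{2} = 7396$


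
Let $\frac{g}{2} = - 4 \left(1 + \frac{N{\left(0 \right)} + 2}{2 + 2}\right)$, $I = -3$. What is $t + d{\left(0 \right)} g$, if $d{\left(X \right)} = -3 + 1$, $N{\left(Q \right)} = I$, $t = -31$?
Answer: $-19$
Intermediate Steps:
$N{\left(Q \right)} = -3$
$d{\left(X \right)} = -2$
$g = -6$ ($g = 2 \left(- 4 \left(1 + \frac{-3 + 2}{2 + 2}\right)\right) = 2 \left(- 4 \left(1 - \frac{1}{4}\right)\right) = 2 \left(\left(-4\right) \frac{3}{4}\right) = 2 \left(-3\right) = -6$)
$t + d{\left(0 \right)} g = -31 - -12 = -31 + 12 = -19$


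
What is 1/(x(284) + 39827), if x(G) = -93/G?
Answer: 284/11310775 ≈ 2.5109e-5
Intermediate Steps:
1/(x(284) + 39827) = 1/(-93/284 + 39827) = 1/(11310775/284) = 284/11310775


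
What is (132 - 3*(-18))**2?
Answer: 34596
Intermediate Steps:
(132 - 3*(-18))**2 = (132 + 54)**2 = 186**2 = 34596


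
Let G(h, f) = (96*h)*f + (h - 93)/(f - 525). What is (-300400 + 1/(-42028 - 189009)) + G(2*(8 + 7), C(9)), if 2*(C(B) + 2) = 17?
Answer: -67486377630295/239585369 ≈ -2.8168e+5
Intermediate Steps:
C(B) = 13/2 (C(B) = -2 + (1/2)*17 = -2 + 17/2 = 13/2)
G(h, f) = (-93 + h)/(-525 + f) + 96*f*h (G(h, f) = 96*f*h + (-93 + h)/(-525 + f) = (-93 + h)/(-525 + f) + 96*f*h)
(-300400 + 1/(-42028 - 189009)) + G(2*(8 + 7), C(9)) = (-300400 + 1/(-42028 - 189009)) + (-93 + 2*(8 + 7) - 50400*13/2*2*(8 + 7) + 96*(2*(8 + 7))*(13/2)**2)/(-525 + 13/2) = (-300400 + 1/(-231037)) + (-93 + 2*15 - 50400*13/2*2*15 + 96*(2*15)*(169/4))/(-1037/2) = (-300400 - 1/231037) - 2*(-93 + 30 - 50400*13/2*30 + 96*30*(169/4))/1037 = -69403514801/231037 - 2*(-93 + 30 - 9828000 + 121680)/1037 = -69403514801/231037 - 2/1037*(-9706383) = -69403514801/231037 + 19412766/1037 = -67486377630295/239585369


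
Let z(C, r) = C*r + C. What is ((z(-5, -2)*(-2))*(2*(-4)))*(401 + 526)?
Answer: 74160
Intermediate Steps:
z(C, r) = C + C*r
((z(-5, -2)*(-2))*(2*(-4)))*(401 + 526) = ((-5*(1 - 2)*(-2))*(2*(-4)))*(401 + 526) = ((-5*(-1)*(-2))*(-8))*927 = ((5*(-2))*(-8))*927 = -10*(-8)*927 = 80*927 = 74160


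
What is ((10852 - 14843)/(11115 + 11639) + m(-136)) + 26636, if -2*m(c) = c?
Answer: 607618825/22754 ≈ 26704.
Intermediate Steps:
m(c) = -c/2
((10852 - 14843)/(11115 + 11639) + m(-136)) + 26636 = ((10852 - 14843)/(11115 + 11639) - ½*(-136)) + 26636 = (-3991/22754 + 68) + 26636 = 1543281/22754 + 26636 = 607618825/22754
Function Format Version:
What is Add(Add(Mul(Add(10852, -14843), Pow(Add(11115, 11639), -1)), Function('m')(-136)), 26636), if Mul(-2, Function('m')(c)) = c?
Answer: Rational(607618825, 22754) ≈ 26704.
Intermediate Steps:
Function('m')(c) = Mul(Rational(-1, 2), c)
Add(Add(Mul(Add(10852, -14843), Pow(Add(11115, 11639), -1)), Function('m')(-136)), 26636) = Add(Add(Mul(Add(10852, -14843), Pow(Add(11115, 11639), -1)), Mul(Rational(-1, 2), -136)), 26636) = Add(Add(Mul(-3991, Pow(22754, -1)), 68), 26636) = Add(Add(Mul(-3991, Rational(1, 22754)), 68), 26636) = Add(Add(Rational(-3991, 22754), 68), 26636) = Add(Rational(1543281, 22754), 26636) = Rational(607618825, 22754)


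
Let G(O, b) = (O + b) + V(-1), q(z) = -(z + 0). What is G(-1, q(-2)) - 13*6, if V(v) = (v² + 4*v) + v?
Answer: -81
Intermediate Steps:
V(v) = v² + 5*v
q(z) = -z
G(O, b) = -4 + O + b (G(O, b) = (O + b) - (5 - 1) = (O + b) - 1*4 = (O + b) - 4 = -4 + O + b)
G(-1, q(-2)) - 13*6 = (-4 - 1 - 1*(-2)) - 13*6 = (-4 - 1 + 2) - 78 = -3 - 78 = -81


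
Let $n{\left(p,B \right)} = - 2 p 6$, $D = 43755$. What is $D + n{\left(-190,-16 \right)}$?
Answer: $46035$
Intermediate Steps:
$n{\left(p,B \right)} = - 12 p$
$D + n{\left(-190,-16 \right)} = 43755 - -2280 = 43755 + 2280 = 46035$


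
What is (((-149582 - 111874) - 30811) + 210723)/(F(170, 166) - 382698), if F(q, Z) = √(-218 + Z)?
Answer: 3900840714/18307219907 + 20386*I*√13/18307219907 ≈ 0.21308 + 4.015e-6*I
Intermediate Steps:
(((-149582 - 111874) - 30811) + 210723)/(F(170, 166) - 382698) = (((-149582 - 111874) - 30811) + 210723)/(√(-218 + 166) - 382698) = ((-261456 - 30811) + 210723)/(√(-52) - 382698) = (-292267 + 210723)/(2*I*√13 - 382698) = -81544/(-382698 + 2*I*√13)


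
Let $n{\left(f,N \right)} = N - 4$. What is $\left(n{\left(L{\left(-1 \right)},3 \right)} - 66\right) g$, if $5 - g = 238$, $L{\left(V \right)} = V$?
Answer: $15611$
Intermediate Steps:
$n{\left(f,N \right)} = -4 + N$ ($n{\left(f,N \right)} = N - 4 = -4 + N$)
$g = -233$ ($g = 5 - 238 = -233$)
$\left(n{\left(L{\left(-1 \right)},3 \right)} - 66\right) g = \left(\left(-4 + 3\right) - 66\right) \left(-233\right) = \left(-1 - 66\right) \left(-233\right) = \left(-67\right) \left(-233\right) = 15611$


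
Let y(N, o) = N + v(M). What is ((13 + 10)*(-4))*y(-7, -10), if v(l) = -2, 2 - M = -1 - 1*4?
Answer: 828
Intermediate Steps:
M = 7 (M = 2 - (-1 - 1*4) = 2 - (-1 - 4) = 2 - 1*(-5) = 2 + 5 = 7)
y(N, o) = -2 + N (y(N, o) = N - 2 = -2 + N)
((13 + 10)*(-4))*y(-7, -10) = ((13 + 10)*(-4))*(-2 - 7) = (23*(-4))*(-9) = -92*(-9) = 828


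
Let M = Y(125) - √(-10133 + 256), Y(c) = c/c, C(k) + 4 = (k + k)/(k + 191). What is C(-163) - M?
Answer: -233/14 + I*√9877 ≈ -16.643 + 99.383*I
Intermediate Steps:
C(k) = -4 + 2*k/(191 + k) (C(k) = -4 + (k + k)/(k + 191) = -4 + (2*k)/(191 + k) = -4 + 2*k/(191 + k))
Y(c) = 1
M = 1 - I*√9877 (M = 1 - √(-10133 + 256) = 1 - √(-9877) = 1 - I*√9877 ≈ 1.0 - 99.383*I)
C(-163) - M = 2*(-382 - 1*(-163))/(191 - 163) - (1 - I*√9877) = 2*(-382 + 163)/28 + (-1 + I*√9877) = 2*(1/28)*(-219) + (-1 + I*√9877) = -219/14 + (-1 + I*√9877) = -233/14 + I*√9877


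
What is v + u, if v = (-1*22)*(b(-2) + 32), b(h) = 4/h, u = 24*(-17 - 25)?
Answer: -1668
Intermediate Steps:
u = -1008 (u = 24*(-42) = -1008)
v = -660 (v = (-1*22)*(4/(-2) + 32) = -22*(4*(-½) + 32) = -22*(-2 + 32) = -22*30 = -660)
v + u = -660 - 1008 = -1668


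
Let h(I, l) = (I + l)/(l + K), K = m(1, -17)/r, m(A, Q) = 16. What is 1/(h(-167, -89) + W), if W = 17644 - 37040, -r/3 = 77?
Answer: -20575/399013564 ≈ -5.1565e-5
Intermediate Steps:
r = -231 (r = -3*77 = -231)
K = -16/231 (K = 16/(-231) = 16*(-1/231) = -16/231 ≈ -0.069264)
h(I, l) = (I + l)/(-16/231 + l) (h(I, l) = (I + l)/(l - 16/231) = (I + l)/(-16/231 + l))
W = -19396
1/(h(-167, -89) + W) = 1/(231*(-167 - 89)/(-16 + 231*(-89)) - 19396) = 1/(231*(-256)/(-16 - 20559) - 19396) = 1/(231*(-256)/(-20575) - 19396) = 1/(231*(-1/20575)*(-256) - 19396) = 1/(59136/20575 - 19396) = 1/(-399013564/20575) = -20575/399013564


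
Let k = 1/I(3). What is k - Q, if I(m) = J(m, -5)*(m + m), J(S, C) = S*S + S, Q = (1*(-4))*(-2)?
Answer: -575/72 ≈ -7.9861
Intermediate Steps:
Q = 8 (Q = -4*(-2) = 8)
J(S, C) = S + S² (J(S, C) = S² + S = S + S²)
I(m) = 2*m²*(1 + m) (I(m) = (m*(1 + m))*(m + m) = (m*(1 + m))*(2*m) = 2*m²*(1 + m))
k = 1/72 (k = 1/(2*3²*(1 + 3)) = 1/(2*9*4) = 1/72 ≈ 0.013889)
k - Q = 1/72 - 1*8 = 1/72 - 8 = -575/72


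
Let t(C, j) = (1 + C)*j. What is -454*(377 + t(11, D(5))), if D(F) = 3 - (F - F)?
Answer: -187502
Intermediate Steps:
D(F) = 3 (D(F) = 3 - 1*0 = 3 + 0 = 3)
t(C, j) = j*(1 + C)
-454*(377 + t(11, D(5))) = -454*(377 + 3*(1 + 11)) = -454*(377 + 3*12) = -454*(377 + 36) = -454*413 = -187502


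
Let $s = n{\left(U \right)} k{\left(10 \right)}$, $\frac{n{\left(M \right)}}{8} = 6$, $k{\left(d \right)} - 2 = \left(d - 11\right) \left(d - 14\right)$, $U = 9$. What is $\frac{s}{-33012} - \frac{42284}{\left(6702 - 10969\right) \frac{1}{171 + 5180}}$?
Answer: $\frac{207481930092}{3912839} \approx 53026.0$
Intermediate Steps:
$k{\left(d \right)} = 2 + \left(-14 + d\right) \left(-11 + d\right)$ ($k{\left(d \right)} = 2 + \left(d - 11\right) \left(d - 14\right) = 2 + \left(-11 + d\right) \left(-14 + d\right) = 2 + \left(-14 + d\right) \left(-11 + d\right)$)
$n{\left(M \right)} = 48$ ($n{\left(M \right)} = 8 \cdot 6 = 48$)
$s = 288$ ($s = 48 \left(156 + 10^{2} - 250\right) = 48 \left(156 + 100 - 250\right) = 48 \cdot 6 = 288$)
$\frac{s}{-33012} - \frac{42284}{\left(6702 - 10969\right) \frac{1}{171 + 5180}} = \frac{288}{-33012} - \frac{42284}{\left(6702 - 10969\right) \frac{1}{171 + 5180}} = 288 \left(- \frac{1}{33012}\right) - \frac{42284}{\left(-4267\right) \frac{1}{5351}} = - \frac{8}{917} - \frac{42284}{\left(-4267\right) \frac{1}{5351}} = - \frac{8}{917} - \frac{42284}{- \frac{4267}{5351}} = - \frac{8}{917} - - \frac{226261684}{4267} = - \frac{8}{917} + \frac{226261684}{4267} = \frac{207481930092}{3912839}$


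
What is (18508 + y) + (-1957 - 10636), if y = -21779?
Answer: -15864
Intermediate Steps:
(18508 + y) + (-1957 - 10636) = (18508 - 21779) + (-1957 - 10636) = -3271 - 12593 = -15864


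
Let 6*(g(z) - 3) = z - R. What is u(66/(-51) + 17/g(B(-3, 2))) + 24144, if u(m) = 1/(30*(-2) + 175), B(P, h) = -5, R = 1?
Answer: 2776561/115 ≈ 24144.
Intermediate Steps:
g(z) = 17/6 + z/6 (g(z) = 3 + (z - 1*1)/6 = 3 + (z - 1)/6 = 3 + (-1 + z)/6 = 3 + (-⅙ + z/6) = 17/6 + z/6)
u(m) = 1/115 (u(m) = 1/(-60 + 175) = 1/115)
u(66/(-51) + 17/g(B(-3, 2))) + 24144 = 1/115 + 24144 = 2776561/115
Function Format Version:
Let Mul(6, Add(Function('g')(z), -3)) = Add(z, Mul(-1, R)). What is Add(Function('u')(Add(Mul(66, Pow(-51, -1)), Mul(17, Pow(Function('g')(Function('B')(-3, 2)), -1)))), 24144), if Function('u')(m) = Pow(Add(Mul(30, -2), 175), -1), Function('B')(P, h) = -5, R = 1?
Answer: Rational(2776561, 115) ≈ 24144.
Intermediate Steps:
Function('g')(z) = Add(Rational(17, 6), Mul(Rational(1, 6), z)) (Function('g')(z) = Add(3, Mul(Rational(1, 6), Add(z, Mul(-1, 1)))) = Add(3, Mul(Rational(1, 6), Add(z, -1))) = Add(3, Mul(Rational(1, 6), Add(-1, z))) = Add(3, Add(Rational(-1, 6), Mul(Rational(1, 6), z))) = Add(Rational(17, 6), Mul(Rational(1, 6), z)))
Function('u')(m) = Rational(1, 115) (Function('u')(m) = Pow(Add(-60, 175), -1) = Pow(115, -1) = Rational(1, 115))
Add(Function('u')(Add(Mul(66, Pow(-51, -1)), Mul(17, Pow(Function('g')(Function('B')(-3, 2)), -1)))), 24144) = Add(Rational(1, 115), 24144) = Rational(2776561, 115)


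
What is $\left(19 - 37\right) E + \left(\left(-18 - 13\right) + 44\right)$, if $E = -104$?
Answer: $1885$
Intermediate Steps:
$\left(19 - 37\right) E + \left(\left(-18 - 13\right) + 44\right) = \left(19 - 37\right) \left(-104\right) + \left(\left(-18 - 13\right) + 44\right) = \left(-18\right) \left(-104\right) + \left(-31 + 44\right) = 1872 + 13 = 1885$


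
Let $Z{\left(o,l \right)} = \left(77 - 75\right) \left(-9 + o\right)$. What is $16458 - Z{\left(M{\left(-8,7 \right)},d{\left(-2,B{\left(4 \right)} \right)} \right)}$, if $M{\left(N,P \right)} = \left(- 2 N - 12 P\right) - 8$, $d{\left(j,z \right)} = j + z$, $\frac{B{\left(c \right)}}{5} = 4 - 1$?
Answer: $16628$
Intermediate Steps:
$B{\left(c \right)} = 15$ ($B{\left(c \right)} = 5 \left(4 - 1\right) = 5 \cdot 3 = 15$)
$M{\left(N,P \right)} = -8 - 12 P - 2 N$ ($M{\left(N,P \right)} = \left(- 12 P - 2 N\right) - 8 = -8 - 12 P - 2 N$)
$Z{\left(o,l \right)} = -18 + 2 o$ ($Z{\left(o,l \right)} = 2 \left(-9 + o\right) = -18 + 2 o$)
$16458 - Z{\left(M{\left(-8,7 \right)},d{\left(-2,B{\left(4 \right)} \right)} \right)} = 16458 - \left(-18 + 2 \left(-8 - 84 - -16\right)\right) = 16458 - \left(-18 + 2 \left(-8 - 84 + 16\right)\right) = 16458 - \left(-18 + 2 \left(-76\right)\right) = 16458 - \left(-18 - 152\right) = 16458 - -170 = 16458 + 170 = 16628$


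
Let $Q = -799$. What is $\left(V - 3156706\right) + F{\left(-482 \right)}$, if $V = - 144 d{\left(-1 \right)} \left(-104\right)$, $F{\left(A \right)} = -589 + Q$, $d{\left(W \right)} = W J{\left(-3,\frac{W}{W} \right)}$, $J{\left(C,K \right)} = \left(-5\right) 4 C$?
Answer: $-4056654$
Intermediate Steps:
$J{\left(C,K \right)} = - 20 C$
$d{\left(W \right)} = 60 W$ ($d{\left(W \right)} = W \left(\left(-20\right) \left(-3\right)\right) = W 60 = 60 W$)
$F{\left(A \right)} = -1388$ ($F{\left(A \right)} = -589 - 799 = -1388$)
$V = -898560$ ($V = - 144 \cdot 60 \left(-1\right) \left(-104\right) = \left(-144\right) \left(-60\right) \left(-104\right) = 8640 \left(-104\right) = -898560$)
$\left(V - 3156706\right) + F{\left(-482 \right)} = \left(-898560 - 3156706\right) - 1388 = -4055266 - 1388 = -4056654$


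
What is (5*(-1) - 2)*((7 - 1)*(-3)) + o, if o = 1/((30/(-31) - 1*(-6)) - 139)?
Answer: 523247/4153 ≈ 125.99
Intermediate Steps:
o = -31/4153 (o = 1/((30*(-1/31) + 6) - 139) = 1/((-30/31 + 6) - 139) = 1/(156/31 - 139) = 1/(-4153/31) = -31/4153 ≈ -0.0074645)
(5*(-1) - 2)*((7 - 1)*(-3)) + o = (5*(-1) - 2)*((7 - 1)*(-3)) - 31/4153 = (-5 - 2)*(6*(-3)) - 31/4153 = -7*(-18) - 31/4153 = 126 - 31/4153 = 523247/4153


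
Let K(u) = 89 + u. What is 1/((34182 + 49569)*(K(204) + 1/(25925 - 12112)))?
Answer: 13813/338957884710 ≈ 4.0751e-8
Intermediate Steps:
1/((34182 + 49569)*(K(204) + 1/(25925 - 12112))) = 1/((34182 + 49569)*((89 + 204) + 1/(25925 - 12112))) = 1/(83751*(293 + 1/13813)) = 1/(83751*(4047210/13813)) = 1/(338957884710/13813) = 13813/338957884710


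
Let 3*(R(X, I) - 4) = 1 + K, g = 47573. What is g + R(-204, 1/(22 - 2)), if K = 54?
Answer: 142786/3 ≈ 47595.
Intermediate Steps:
R(X, I) = 67/3 (R(X, I) = 4 + (1 + 54)/3 = 4 + (⅓)*55 = 4 + 55/3 = 67/3)
g + R(-204, 1/(22 - 2)) = 47573 + 67/3 = 142786/3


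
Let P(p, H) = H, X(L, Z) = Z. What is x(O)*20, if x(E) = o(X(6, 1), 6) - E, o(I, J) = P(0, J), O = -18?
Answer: 480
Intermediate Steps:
o(I, J) = J
x(E) = 6 - E
x(O)*20 = (6 - 1*(-18))*20 = (6 + 18)*20 = 24*20 = 480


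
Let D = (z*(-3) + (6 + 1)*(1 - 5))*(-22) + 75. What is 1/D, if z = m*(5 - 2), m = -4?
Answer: -1/101 ≈ -0.0099010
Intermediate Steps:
z = -12 (z = -4*(5 - 2) = -4*3 = -12)
D = -101 (D = (-12*(-3) + (6 + 1)*(1 - 5))*(-22) + 75 = (36 + 7*(-4))*(-22) + 75 = (36 - 28)*(-22) + 75 = 8*(-22) + 75 = -176 + 75 = -101)
1/D = 1/(-101) = -1/101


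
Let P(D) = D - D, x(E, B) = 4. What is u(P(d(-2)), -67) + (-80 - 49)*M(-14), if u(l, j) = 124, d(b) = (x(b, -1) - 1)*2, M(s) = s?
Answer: 1930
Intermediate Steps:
d(b) = 6 (d(b) = (4 - 1)*2 = 3*2 = 6)
P(D) = 0
u(P(d(-2)), -67) + (-80 - 49)*M(-14) = 124 + (-80 - 49)*(-14) = 124 - 129*(-14) = 124 + 1806 = 1930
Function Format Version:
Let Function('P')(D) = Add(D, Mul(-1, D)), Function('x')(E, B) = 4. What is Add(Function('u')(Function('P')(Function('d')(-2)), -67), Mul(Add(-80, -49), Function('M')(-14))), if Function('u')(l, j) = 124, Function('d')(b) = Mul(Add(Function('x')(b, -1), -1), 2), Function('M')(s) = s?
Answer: 1930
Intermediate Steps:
Function('d')(b) = 6 (Function('d')(b) = Mul(Add(4, -1), 2) = Mul(3, 2) = 6)
Function('P')(D) = 0
Add(Function('u')(Function('P')(Function('d')(-2)), -67), Mul(Add(-80, -49), Function('M')(-14))) = Add(124, Mul(Add(-80, -49), -14)) = Add(124, Mul(-129, -14)) = Add(124, 1806) = 1930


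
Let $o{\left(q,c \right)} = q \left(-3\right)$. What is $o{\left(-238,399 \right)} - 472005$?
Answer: $-471291$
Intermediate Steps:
$o{\left(q,c \right)} = - 3 q$
$o{\left(-238,399 \right)} - 472005 = \left(-3\right) \left(-238\right) - 472005 = 714 - 472005 = -471291$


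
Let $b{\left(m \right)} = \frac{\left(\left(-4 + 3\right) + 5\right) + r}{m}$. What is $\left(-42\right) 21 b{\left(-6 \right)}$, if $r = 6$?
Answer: $1470$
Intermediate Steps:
$b{\left(m \right)} = \frac{10}{m}$ ($b{\left(m \right)} = \frac{\left(\left(-4 + 3\right) + 5\right) + 6}{m} = \frac{\left(-1 + 5\right) + 6}{m} = \frac{4 + 6}{m} = \frac{10}{m}$)
$\left(-42\right) 21 b{\left(-6 \right)} = \left(-42\right) 21 \frac{10}{-6} = - 882 \cdot 10 \left(- \frac{1}{6}\right) = \left(-882\right) \left(- \frac{5}{3}\right) = 1470$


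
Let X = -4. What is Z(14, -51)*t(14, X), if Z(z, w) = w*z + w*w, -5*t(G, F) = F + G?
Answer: -3774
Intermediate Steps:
t(G, F) = -F/5 - G/5 (t(G, F) = -(F + G)/5 = -F/5 - G/5)
Z(z, w) = w**2 + w*z (Z(z, w) = w*z + w**2 = w**2 + w*z)
Z(14, -51)*t(14, X) = (-51*(-51 + 14))*(-1/5*(-4) - 1/5*14) = (-51*(-37))*(4/5 - 14/5) = 1887*(-2) = -3774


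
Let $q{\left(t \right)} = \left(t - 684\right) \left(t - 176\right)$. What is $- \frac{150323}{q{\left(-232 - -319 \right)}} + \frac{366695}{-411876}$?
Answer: $- \frac{27132680461}{7294735836} \approx -3.7195$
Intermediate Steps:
$q{\left(t \right)} = \left(-684 + t\right) \left(-176 + t\right)$
$- \frac{150323}{q{\left(-232 - -319 \right)}} + \frac{366695}{-411876} = - \frac{150323}{120384 + \left(-232 - -319\right)^{2} - 860 \left(-232 - -319\right)} + \frac{366695}{-411876} = - \frac{150323}{120384 + \left(-232 + 319\right)^{2} - 860 \left(-232 + 319\right)} + 366695 \left(- \frac{1}{411876}\right) = - \frac{150323}{120384 + 87^{2} - 74820} - \frac{366695}{411876} = - \frac{150323}{120384 + 7569 - 74820} - \frac{366695}{411876} = - \frac{150323}{53133} - \frac{366695}{411876} = - \frac{27132680461}{7294735836}$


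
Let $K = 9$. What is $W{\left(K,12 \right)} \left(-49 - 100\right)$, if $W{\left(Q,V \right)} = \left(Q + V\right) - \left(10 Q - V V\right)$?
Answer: $-11175$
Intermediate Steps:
$W{\left(Q,V \right)} = V + V^{2} - 9 Q$ ($W{\left(Q,V \right)} = \left(Q + V\right) - \left(- V^{2} + 10 Q\right) = V + V^{2} - 9 Q$)
$W{\left(K,12 \right)} \left(-49 - 100\right) = \left(12 + 12^{2} - 81\right) \left(-49 - 100\right) = \left(12 + 144 - 81\right) \left(-149\right) = 75 \left(-149\right) = -11175$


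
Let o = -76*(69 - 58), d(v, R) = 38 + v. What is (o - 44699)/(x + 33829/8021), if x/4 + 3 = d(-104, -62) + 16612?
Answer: -365236235/530799441 ≈ -0.68809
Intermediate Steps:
x = 66172 (x = -12 + 4*((38 - 104) + 16612) = -12 + 4*(-66 + 16612) = -12 + 4*16546 = -12 + 66184 = 66172)
o = -836 (o = -76*11 = -836)
(o - 44699)/(x + 33829/8021) = (-836 - 44699)/(66172 + 33829/8021) = -45535/(66172 + 33829*(1/8021)) = -45535/(66172 + 33829/8021) = -45535/530799441/8021 = -45535*8021/530799441 = -365236235/530799441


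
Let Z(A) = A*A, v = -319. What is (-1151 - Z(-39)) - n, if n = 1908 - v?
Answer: -4899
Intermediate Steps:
Z(A) = A**2
n = 2227 (n = 1908 - 1*(-319) = 1908 + 319 = 2227)
(-1151 - Z(-39)) - n = (-1151 - 1*(-39)**2) - 1*2227 = (-1151 - 1*1521) - 2227 = (-1151 - 1521) - 2227 = -2672 - 2227 = -4899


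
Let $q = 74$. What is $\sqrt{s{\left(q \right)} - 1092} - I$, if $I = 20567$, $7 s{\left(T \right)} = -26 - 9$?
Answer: $-20567 + i \sqrt{1097} \approx -20567.0 + 33.121 i$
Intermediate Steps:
$s{\left(T \right)} = -5$ ($s{\left(T \right)} = \frac{-26 - 9}{7} = \frac{1}{7} \left(-35\right) = -5$)
$\sqrt{s{\left(q \right)} - 1092} - I = \sqrt{-5 - 1092} - 20567 = \sqrt{-1097} - 20567 = i \sqrt{1097} - 20567 = -20567 + i \sqrt{1097}$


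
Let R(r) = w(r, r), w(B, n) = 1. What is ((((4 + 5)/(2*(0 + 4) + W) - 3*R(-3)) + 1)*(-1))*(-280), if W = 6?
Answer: -380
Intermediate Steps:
R(r) = 1
((((4 + 5)/(2*(0 + 4) + W) - 3*R(-3)) + 1)*(-1))*(-280) = ((((4 + 5)/(2*(0 + 4) + 6) - 3*1) + 1)*(-1))*(-280) = (((9/(2*4 + 6) - 3) + 1)*(-1))*(-280) = (((9/(8 + 6) - 3) + 1)*(-1))*(-280) = (((9/14 - 3) + 1)*(-1))*(-280) = ((-33/14 + 1)*(-1))*(-280) = -19/14*(-1)*(-280) = (19/14)*(-280) = -380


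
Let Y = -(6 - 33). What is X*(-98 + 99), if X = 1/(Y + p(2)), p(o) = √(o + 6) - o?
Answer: 25/617 - 2*√2/617 ≈ 0.035934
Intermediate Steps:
Y = 27 (Y = -1*(-27) = 27)
p(o) = √(6 + o) - o
X = 1/(25 + 2*√2) (X = 1/(27 + (√(6 + 2) - 1*2)) = 1/(27 + (√8 - 2)) = 1/(27 + (2*√2 - 2)) = 1/(27 + (-2 + 2*√2)) = 1/(25 + 2*√2) ≈ 0.035934)
X*(-98 + 99) = (25/617 - 2*√2/617)*(-98 + 99) = (25/617 - 2*√2/617)*1 = 25/617 - 2*√2/617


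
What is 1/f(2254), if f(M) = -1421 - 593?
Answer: -1/2014 ≈ -0.00049652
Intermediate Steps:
f(M) = -2014
1/f(2254) = 1/(-2014) = -1/2014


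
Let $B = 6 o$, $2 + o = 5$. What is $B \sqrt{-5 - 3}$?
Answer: $36 i \sqrt{2} \approx 50.912 i$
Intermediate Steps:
$o = 3$ ($o = -2 + 5 = 3$)
$B = 18$ ($B = 6 \cdot 3 = 18$)
$B \sqrt{-5 - 3} = 18 \sqrt{-5 - 3} = 18 \sqrt{-8} = 18 \cdot 2 i \sqrt{2} = 36 i \sqrt{2}$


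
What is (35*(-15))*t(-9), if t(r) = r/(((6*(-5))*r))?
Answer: 35/2 ≈ 17.500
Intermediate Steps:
t(r) = -1/30 (t(r) = r/((-30*r)) = r*(-1/(30*r)) = -1/30)
(35*(-15))*t(-9) = (35*(-15))*(-1/30) = -525*(-1/30) = 35/2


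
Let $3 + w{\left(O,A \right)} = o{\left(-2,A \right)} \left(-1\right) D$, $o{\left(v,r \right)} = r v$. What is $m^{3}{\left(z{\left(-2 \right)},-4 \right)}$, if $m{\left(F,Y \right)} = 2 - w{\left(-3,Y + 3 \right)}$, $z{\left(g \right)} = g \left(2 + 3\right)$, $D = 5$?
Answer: $3375$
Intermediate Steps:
$w{\left(O,A \right)} = -3 + 10 A$ ($w{\left(O,A \right)} = -3 + A \left(-2\right) \left(-1\right) 5 = -3 + - 2 A \left(-1\right) 5 = -3 + 2 A 5 = -3 + 10 A$)
$z{\left(g \right)} = 5 g$ ($z{\left(g \right)} = g 5 = 5 g$)
$m{\left(F,Y \right)} = -25 - 10 Y$ ($m{\left(F,Y \right)} = 2 - \left(-3 + 10 \left(Y + 3\right)\right) = 2 - \left(-3 + 10 \left(3 + Y\right)\right) = 2 - \left(-3 + \left(30 + 10 Y\right)\right) = 2 - \left(27 + 10 Y\right) = -25 - 10 Y$)
$m^{3}{\left(z{\left(-2 \right)},-4 \right)} = \left(-25 - -40\right)^{3} = \left(-25 + 40\right)^{3} = 15^{3} = 3375$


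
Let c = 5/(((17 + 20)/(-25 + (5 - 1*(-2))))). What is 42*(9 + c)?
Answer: 10206/37 ≈ 275.84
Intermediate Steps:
c = -90/37 (c = 5/((37/(-25 + (5 + 2)))) = 5/((37/(-25 + 7))) = 5/((37/(-18))) = 5/((37*(-1/18))) = 5/(-37/18) = 5*(-18/37) = -90/37 ≈ -2.4324)
42*(9 + c) = 42*(9 - 90/37) = 42*(243/37) = 10206/37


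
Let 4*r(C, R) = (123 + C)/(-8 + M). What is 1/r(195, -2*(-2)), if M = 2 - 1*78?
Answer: -56/53 ≈ -1.0566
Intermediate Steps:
M = -76 (M = 2 - 78 = -76)
r(C, R) = -41/112 - C/336 (r(C, R) = ((123 + C)/(-8 - 76))/4 = ((123 + C)/(-84))/4 = ((123 + C)*(-1/84))/4 = (-41/28 - C/84)/4 = -41/112 - C/336)
1/r(195, -2*(-2)) = 1/(-41/112 - 1/336*195) = 1/(-41/112 - 65/112) = 1/(-53/56) = -56/53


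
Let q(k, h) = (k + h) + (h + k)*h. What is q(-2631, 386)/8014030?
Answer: -173763/1602806 ≈ -0.10841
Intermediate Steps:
q(k, h) = h + k + h*(h + k) (q(k, h) = (h + k) + h*(h + k) = h + k + h*(h + k))
q(-2631, 386)/8014030 = (386 - 2631 + 386² + 386*(-2631))/8014030 = (386 - 2631 + 148996 - 1015566)*(1/8014030) = -868815*1/8014030 = -173763/1602806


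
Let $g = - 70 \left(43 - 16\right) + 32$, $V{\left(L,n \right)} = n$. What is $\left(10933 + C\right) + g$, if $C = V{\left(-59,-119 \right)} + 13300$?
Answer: $22256$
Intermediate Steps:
$C = 13181$ ($C = -119 + 13300 = 13181$)
$g = -1858$ ($g = - 70 \left(43 - 16\right) + 32 = \left(-70\right) 27 + 32 = -1890 + 32 = -1858$)
$\left(10933 + C\right) + g = \left(10933 + 13181\right) - 1858 = 24114 - 1858 = 22256$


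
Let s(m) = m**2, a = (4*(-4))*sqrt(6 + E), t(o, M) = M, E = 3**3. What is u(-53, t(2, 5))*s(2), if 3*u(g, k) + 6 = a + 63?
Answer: 76 - 64*sqrt(33)/3 ≈ -46.551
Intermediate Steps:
E = 27
a = -16*sqrt(33) (a = (4*(-4))*sqrt(6 + 27) = -16*sqrt(33) ≈ -91.913)
u(g, k) = 19 - 16*sqrt(33)/3 (u(g, k) = -2 + (-16*sqrt(33) + 63)/3 = -2 + (63 - 16*sqrt(33))/3 = -2 + (21 - 16*sqrt(33)/3) = 19 - 16*sqrt(33)/3)
u(-53, t(2, 5))*s(2) = (19 - 16*sqrt(33)/3)*2**2 = (19 - 16*sqrt(33)/3)*4 = 76 - 64*sqrt(33)/3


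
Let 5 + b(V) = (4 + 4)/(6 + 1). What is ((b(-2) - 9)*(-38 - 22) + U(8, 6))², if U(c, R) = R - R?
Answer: 29160000/49 ≈ 5.9510e+5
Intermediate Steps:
b(V) = -27/7 (b(V) = -5 + (4 + 4)/(6 + 1) = -5 + 8/7 = -27/7)
U(c, R) = 0
((b(-2) - 9)*(-38 - 22) + U(8, 6))² = ((-27/7 - 9)*(-38 - 22) + 0)² = (-90/7*(-60) + 0)² = (5400/7 + 0)² = (5400/7)² = 29160000/49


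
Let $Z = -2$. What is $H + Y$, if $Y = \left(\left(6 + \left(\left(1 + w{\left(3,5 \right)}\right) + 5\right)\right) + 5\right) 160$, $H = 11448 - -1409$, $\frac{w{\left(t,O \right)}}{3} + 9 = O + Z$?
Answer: $12697$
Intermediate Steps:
$w{\left(t,O \right)} = -33 + 3 O$ ($w{\left(t,O \right)} = -27 + 3 \left(O - 2\right) = -27 + 3 \left(-2 + O\right) = -27 + \left(-6 + 3 O\right) = -33 + 3 O$)
$H = 12857$ ($H = 11448 + 1409 = 12857$)
$Y = -160$ ($Y = \left(\left(6 + \left(\left(1 + \left(-33 + 3 \cdot 5\right)\right) + 5\right)\right) + 5\right) 160 = \left(\left(6 + \left(\left(1 + \left(-33 + 15\right)\right) + 5\right)\right) + 5\right) 160 = \left(\left(6 + \left(\left(1 - 18\right) + 5\right)\right) + 5\right) 160 = \left(\left(6 + \left(-17 + 5\right)\right) + 5\right) 160 = \left(\left(6 - 12\right) + 5\right) 160 = \left(-6 + 5\right) 160 = \left(-1\right) 160 = -160$)
$H + Y = 12857 - 160 = 12697$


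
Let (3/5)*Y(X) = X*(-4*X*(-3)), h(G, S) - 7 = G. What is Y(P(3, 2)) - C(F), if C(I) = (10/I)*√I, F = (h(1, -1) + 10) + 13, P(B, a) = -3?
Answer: 180 - 10*√31/31 ≈ 178.20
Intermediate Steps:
h(G, S) = 7 + G
Y(X) = 20*X² (Y(X) = 5*(X*(-4*X*(-3)))/3 = 5*(X*(12*X))/3 = 5*(12*X²)/3 = 20*X²)
F = 31 (F = ((7 + 1) + 10) + 13 = (8 + 10) + 13 = 18 + 13 = 31)
C(I) = 10/√I
Y(P(3, 2)) - C(F) = 20*(-3)² - 10/√31 = 20*9 - 10*√31/31 = 180 - 10*√31/31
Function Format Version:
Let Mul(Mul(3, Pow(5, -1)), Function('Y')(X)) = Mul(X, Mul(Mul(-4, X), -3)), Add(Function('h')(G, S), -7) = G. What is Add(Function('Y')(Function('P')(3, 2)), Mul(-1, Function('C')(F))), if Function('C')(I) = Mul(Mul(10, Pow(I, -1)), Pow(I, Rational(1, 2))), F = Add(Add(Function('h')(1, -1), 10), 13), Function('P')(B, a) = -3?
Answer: Add(180, Mul(Rational(-10, 31), Pow(31, Rational(1, 2)))) ≈ 178.20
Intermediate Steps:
Function('h')(G, S) = Add(7, G)
Function('Y')(X) = Mul(20, Pow(X, 2)) (Function('Y')(X) = Mul(Rational(5, 3), Mul(X, Mul(Mul(-4, X), -3))) = Mul(Rational(5, 3), Mul(X, Mul(12, X))) = Mul(Rational(5, 3), Mul(12, Pow(X, 2))) = Mul(20, Pow(X, 2)))
F = 31 (F = Add(Add(Add(7, 1), 10), 13) = Add(Add(8, 10), 13) = Add(18, 13) = 31)
Function('C')(I) = Mul(10, Pow(I, Rational(-1, 2)))
Add(Function('Y')(Function('P')(3, 2)), Mul(-1, Function('C')(F))) = Add(Mul(20, Pow(-3, 2)), Mul(-1, Mul(10, Pow(31, Rational(-1, 2))))) = Add(Mul(20, 9), Mul(-1, Mul(10, Mul(Rational(1, 31), Pow(31, Rational(1, 2)))))) = Add(180, Mul(-1, Mul(Rational(10, 31), Pow(31, Rational(1, 2))))) = Add(180, Mul(Rational(-10, 31), Pow(31, Rational(1, 2))))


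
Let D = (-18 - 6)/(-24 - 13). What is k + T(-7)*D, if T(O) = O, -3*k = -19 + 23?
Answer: -652/111 ≈ -5.8739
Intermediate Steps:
k = -4/3 (k = -(-19 + 23)/3 = -⅓*4 = -4/3 ≈ -1.3333)
D = 24/37 (D = -24/(-37) = -24*(-1/37) = 24/37 ≈ 0.64865)
k + T(-7)*D = -4/3 - 7*24/37 = -4/3 - 168/37 = -652/111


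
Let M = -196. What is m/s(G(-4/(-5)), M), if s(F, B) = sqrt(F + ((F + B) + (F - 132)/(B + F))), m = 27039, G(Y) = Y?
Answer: -27039*I*sqrt(18021535)/59087 ≈ -1942.7*I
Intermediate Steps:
s(F, B) = sqrt(B + 2*F + (-132 + F)/(B + F)) (s(F, B) = sqrt(F + ((B + F) + (-132 + F)/(B + F))) = sqrt(F + (B + F + (-132 + F)/(B + F))) = sqrt(B + 2*F + (-132 + F)/(B + F)))
m/s(G(-4/(-5)), M) = 27039/(sqrt((-132 - 4/(-5) + (-196 - 4/(-5))*(-196 + 2*(-4/(-5))))/(-196 - 4/(-5)))) = 27039/(sqrt((-132 - 4*(-1/5) + (-196 - 4*(-1/5))*(-196 + 2*(-4*(-1/5))))/(-196 - 4*(-1/5)))) = 27039/(sqrt((-132 + 4/5 + (-196 + 4/5)*(-196 + 2*(4/5)))/(-196 + 4/5))) = 27039/(sqrt((-132 + 4/5 - 976*(-196 + 8/5)/5)/(-976/5))) = 27039/(sqrt(-5*(-132 + 4/5 - 976/5*(-972/5))/976)) = 27039/(sqrt(-5*(-132 + 4/5 + 948672/25)/976)) = 27039/(sqrt(-5/976*945392/25)) = 27039/(sqrt(-59087/305)) = 27039/((I*sqrt(18021535)/305)) = 27039*(-I*sqrt(18021535)/59087) = -27039*I*sqrt(18021535)/59087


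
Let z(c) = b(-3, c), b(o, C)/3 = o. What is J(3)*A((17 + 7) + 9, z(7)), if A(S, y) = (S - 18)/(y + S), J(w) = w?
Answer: 15/8 ≈ 1.8750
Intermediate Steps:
b(o, C) = 3*o
z(c) = -9 (z(c) = 3*(-3) = -9)
A(S, y) = (-18 + S)/(S + y)
J(3)*A((17 + 7) + 9, z(7)) = 3*((-18 + ((17 + 7) + 9))/(((17 + 7) + 9) - 9)) = 3*((-18 + (24 + 9))/((24 + 9) - 9)) = 3*((-18 + 33)/(33 - 9)) = 3*(15/24) = 3*((1/24)*15) = 3*(5/8) = 15/8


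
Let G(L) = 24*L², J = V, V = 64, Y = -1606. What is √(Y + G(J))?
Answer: √96698 ≈ 310.96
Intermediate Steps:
J = 64
√(Y + G(J)) = √(-1606 + 24*64²) = √(-1606 + 24*4096) = √(-1606 + 98304) = √96698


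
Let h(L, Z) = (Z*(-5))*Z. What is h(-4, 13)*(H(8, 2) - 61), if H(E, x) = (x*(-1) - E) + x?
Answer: 58305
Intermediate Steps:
H(E, x) = -E (H(E, x) = (-x - E) + x = (-E - x) + x = -E)
h(L, Z) = -5*Z² (h(L, Z) = (-5*Z)*Z = -5*Z²)
h(-4, 13)*(H(8, 2) - 61) = (-5*13²)*(-1*8 - 61) = (-5*169)*(-8 - 61) = -845*(-69) = 58305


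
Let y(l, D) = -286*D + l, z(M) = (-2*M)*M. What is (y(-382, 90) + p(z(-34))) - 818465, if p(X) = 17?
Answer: -844570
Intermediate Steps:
z(M) = -2*M**2
y(l, D) = l - 286*D
(y(-382, 90) + p(z(-34))) - 818465 = ((-382 - 286*90) + 17) - 818465 = ((-382 - 25740) + 17) - 818465 = (-26122 + 17) - 818465 = -26105 - 818465 = -844570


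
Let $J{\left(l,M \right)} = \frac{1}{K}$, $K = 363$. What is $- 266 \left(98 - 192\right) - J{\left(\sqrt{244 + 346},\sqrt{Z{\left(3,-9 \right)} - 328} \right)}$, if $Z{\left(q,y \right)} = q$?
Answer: $\frac{9076451}{363} \approx 25004.0$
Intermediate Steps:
$J{\left(l,M \right)} = \frac{1}{363}$
$- 266 \left(98 - 192\right) - J{\left(\sqrt{244 + 346},\sqrt{Z{\left(3,-9 \right)} - 328} \right)} = - 266 \left(98 - 192\right) - \frac{1}{363} = \left(-266\right) \left(-94\right) - \frac{1}{363} = 25004 - \frac{1}{363} = \frac{9076451}{363}$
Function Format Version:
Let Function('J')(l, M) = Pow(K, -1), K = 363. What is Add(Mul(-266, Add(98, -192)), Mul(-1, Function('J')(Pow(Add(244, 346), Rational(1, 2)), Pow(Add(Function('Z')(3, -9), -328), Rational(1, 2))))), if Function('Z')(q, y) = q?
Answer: Rational(9076451, 363) ≈ 25004.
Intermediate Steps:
Function('J')(l, M) = Rational(1, 363) (Function('J')(l, M) = Pow(363, -1) = Rational(1, 363))
Add(Mul(-266, Add(98, -192)), Mul(-1, Function('J')(Pow(Add(244, 346), Rational(1, 2)), Pow(Add(Function('Z')(3, -9), -328), Rational(1, 2))))) = Add(Mul(-266, Add(98, -192)), Mul(-1, Rational(1, 363))) = Add(Mul(-266, -94), Rational(-1, 363)) = Add(25004, Rational(-1, 363)) = Rational(9076451, 363)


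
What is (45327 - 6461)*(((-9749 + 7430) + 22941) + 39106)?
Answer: 2321388448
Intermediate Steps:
(45327 - 6461)*(((-9749 + 7430) + 22941) + 39106) = 38866*((-2319 + 22941) + 39106) = 38866*(20622 + 39106) = 38866*59728 = 2321388448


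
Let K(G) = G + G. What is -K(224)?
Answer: -448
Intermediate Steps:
K(G) = 2*G
-K(224) = -2*224 = -1*448 = -448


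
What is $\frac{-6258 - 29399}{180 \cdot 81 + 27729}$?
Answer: $- \frac{35657}{42309} \approx -0.84278$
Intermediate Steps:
$\frac{-6258 - 29399}{180 \cdot 81 + 27729} = - \frac{35657}{14580 + 27729} = - \frac{35657}{42309}$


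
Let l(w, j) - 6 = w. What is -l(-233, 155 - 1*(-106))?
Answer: 227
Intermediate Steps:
l(w, j) = 6 + w
-l(-233, 155 - 1*(-106)) = -(6 - 233) = -1*(-227) = 227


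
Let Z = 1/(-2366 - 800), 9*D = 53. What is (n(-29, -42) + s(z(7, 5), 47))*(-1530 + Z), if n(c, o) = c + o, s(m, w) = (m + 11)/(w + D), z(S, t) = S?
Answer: 81461228477/753508 ≈ 1.0811e+5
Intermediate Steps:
D = 53/9 (D = (1/9)*53 = 53/9 ≈ 5.8889)
s(m, w) = (11 + m)/(53/9 + w) (s(m, w) = (m + 11)/(w + 53/9) = (11 + m)/(53/9 + w))
Z = -1/3166 (Z = 1/(-3166) = -1/3166 ≈ -0.00031586)
(n(-29, -42) + s(z(7, 5), 47))*(-1530 + Z) = ((-29 - 42) + 9*(11 + 7)/(53 + 9*47))*(-1530 - 1/3166) = (-71 + 9*18/(53 + 423))*(-4843981/3166) = (-71 + 9*18/476)*(-4843981/3166) = (-71 + 9*(1/476)*18)*(-4843981/3166) = (-71 + 81/238)*(-4843981/3166) = -16817/238*(-4843981/3166) = 81461228477/753508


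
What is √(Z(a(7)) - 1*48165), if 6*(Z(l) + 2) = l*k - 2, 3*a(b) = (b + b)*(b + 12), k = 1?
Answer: I*√433373/3 ≈ 219.44*I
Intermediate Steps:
a(b) = 2*b*(12 + b)/3 (a(b) = ((b + b)*(b + 12))/3 = ((2*b)*(12 + b))/3 = (2*b*(12 + b))/3 = 2*b*(12 + b)/3)
Z(l) = -7/3 + l/6 (Z(l) = -2 + (l*1 - 2)/6 = -2 + (l - 2)/6 = -2 + (-2 + l)/6 = -2 + (-⅓ + l/6) = -7/3 + l/6)
√(Z(a(7)) - 1*48165) = √((-7/3 + ((⅔)*7*(12 + 7))/6) - 1*48165) = √((-7/3 + ((⅔)*7*19)/6) - 48165) = √((-7/3 + (⅙)*(266/3)) - 48165) = √((-7/3 + 133/9) - 48165) = √(112/9 - 48165) = √(-433373/9) = I*√433373/3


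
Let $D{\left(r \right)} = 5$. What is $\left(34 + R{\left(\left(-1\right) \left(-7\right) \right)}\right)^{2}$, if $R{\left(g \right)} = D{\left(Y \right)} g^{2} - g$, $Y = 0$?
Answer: $73984$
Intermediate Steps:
$R{\left(g \right)} = - g + 5 g^{2}$ ($R{\left(g \right)} = 5 g^{2} - g = - g + 5 g^{2}$)
$\left(34 + R{\left(\left(-1\right) \left(-7\right) \right)}\right)^{2} = \left(34 + \left(-1\right) \left(-7\right) \left(-1 + 5 \left(\left(-1\right) \left(-7\right)\right)\right)\right)^{2} = \left(34 + 7 \left(-1 + 5 \cdot 7\right)\right)^{2} = \left(34 + 7 \left(-1 + 35\right)\right)^{2} = \left(34 + 7 \cdot 34\right)^{2} = \left(34 + 238\right)^{2} = 272^{2} = 73984$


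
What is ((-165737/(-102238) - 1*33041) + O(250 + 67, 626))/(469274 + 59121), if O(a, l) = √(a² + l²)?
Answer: -3377880021/54022048010 + √492365/528395 ≈ -0.061200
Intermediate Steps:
((-165737/(-102238) - 1*33041) + O(250 + 67, 626))/(469274 + 59121) = ((-165737/(-102238) - 1*33041) + √((250 + 67)² + 626²))/(469274 + 59121) = ((-165737*(-1/102238) - 33041) + √(317² + 391876))/528395 = ((165737/102238 - 33041) + √(100489 + 391876))*(1/528395) = (-3377880021/102238 + √492365)*(1/528395) = -3377880021/54022048010 + √492365/528395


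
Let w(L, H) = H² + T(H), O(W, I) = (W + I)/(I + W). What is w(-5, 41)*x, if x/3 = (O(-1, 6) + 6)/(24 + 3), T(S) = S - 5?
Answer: 12019/9 ≈ 1335.4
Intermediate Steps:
T(S) = -5 + S
O(W, I) = 1 (O(W, I) = (I + W)/(I + W) = 1)
x = 7/9 (x = 3*((1 + 6)/(24 + 3)) = 3*(7/27) = 7/9 ≈ 0.77778)
w(L, H) = -5 + H + H² (w(L, H) = H² + (-5 + H) = -5 + H + H²)
w(-5, 41)*x = (-5 + 41 + 41²)*(7/9) = (-5 + 41 + 1681)*(7/9) = 1717*(7/9) = 12019/9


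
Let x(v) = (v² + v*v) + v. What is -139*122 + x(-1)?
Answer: -16957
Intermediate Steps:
x(v) = v + 2*v² (x(v) = (v² + v²) + v = 2*v² + v = v + 2*v²)
-139*122 + x(-1) = -139*122 - (1 + 2*(-1)) = -16958 - (1 - 2) = -16958 - 1*(-1) = -16958 + 1 = -16957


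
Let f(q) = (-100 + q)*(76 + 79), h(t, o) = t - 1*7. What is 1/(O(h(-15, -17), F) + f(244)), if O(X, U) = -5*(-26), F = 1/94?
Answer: 1/22450 ≈ 4.4543e-5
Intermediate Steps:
h(t, o) = -7 + t (h(t, o) = t - 7 = -7 + t)
F = 1/94 ≈ 0.010638
f(q) = -15500 + 155*q (f(q) = (-100 + q)*155 = -15500 + 155*q)
O(X, U) = 130
1/(O(h(-15, -17), F) + f(244)) = 1/(130 + (-15500 + 155*244)) = 1/(130 + (-15500 + 37820)) = 1/(130 + 22320) = 1/22450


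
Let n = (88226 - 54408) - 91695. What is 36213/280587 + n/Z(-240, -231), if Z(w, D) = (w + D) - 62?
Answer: 5419611776/49850957 ≈ 108.72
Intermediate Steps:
n = -57877 (n = 33818 - 91695 = -57877)
Z(w, D) = -62 + D + w (Z(w, D) = (D + w) - 62 = -62 + D + w)
36213/280587 + n/Z(-240, -231) = 36213/280587 - 57877/(-62 - 231 - 240) = 36213*(1/280587) - 57877/(-533) = 12071/93529 - 57877*(-1/533) = 12071/93529 + 57877/533 = 5419611776/49850957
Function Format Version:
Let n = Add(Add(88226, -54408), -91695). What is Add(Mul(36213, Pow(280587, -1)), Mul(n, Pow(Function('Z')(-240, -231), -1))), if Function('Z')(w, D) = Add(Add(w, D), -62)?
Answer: Rational(5419611776, 49850957) ≈ 108.72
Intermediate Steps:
n = -57877 (n = Add(33818, -91695) = -57877)
Function('Z')(w, D) = Add(-62, D, w) (Function('Z')(w, D) = Add(Add(D, w), -62) = Add(-62, D, w))
Add(Mul(36213, Pow(280587, -1)), Mul(n, Pow(Function('Z')(-240, -231), -1))) = Add(Mul(36213, Pow(280587, -1)), Mul(-57877, Pow(Add(-62, -231, -240), -1))) = Add(Mul(36213, Rational(1, 280587)), Mul(-57877, Pow(-533, -1))) = Add(Rational(12071, 93529), Mul(-57877, Rational(-1, 533))) = Add(Rational(12071, 93529), Rational(57877, 533)) = Rational(5419611776, 49850957)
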